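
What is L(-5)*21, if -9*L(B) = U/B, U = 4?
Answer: 28/15 ≈ 1.8667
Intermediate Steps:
L(B) = -4/(9*B)
L(-5)*21 = -4/9/(-5)*21 = -4/9*(-1/5)*21 = (4/45)*21 = 28/15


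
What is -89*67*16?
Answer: -95408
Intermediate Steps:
-89*67*16 = -5963*16 = -95408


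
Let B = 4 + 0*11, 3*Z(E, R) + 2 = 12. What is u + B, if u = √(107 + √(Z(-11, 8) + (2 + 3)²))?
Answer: 4 + √(963 + 3*√255)/3 ≈ 14.598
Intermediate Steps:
Z(E, R) = 10/3 (Z(E, R) = -⅔ + (⅓)*12 = -⅔ + 4 = 10/3)
B = 4 (B = 4 + 0 = 4)
u = √(107 + √255/3) (u = √(107 + √(10/3 + (2 + 3)²)) = √(107 + √(10/3 + 5²)) = √(107 + √(10/3 + 25)) = √(107 + √(85/3)) = √(107 + √255/3) ≈ 10.598)
u + B = √(963 + 3*√255)/3 + 4 = 4 + √(963 + 3*√255)/3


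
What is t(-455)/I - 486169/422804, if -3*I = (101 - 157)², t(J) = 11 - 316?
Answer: -284440081/331478336 ≈ -0.85810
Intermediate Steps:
t(J) = -305
I = -3136/3 (I = -(101 - 157)²/3 = -⅓*(-56)² = -⅓*3136 = -3136/3 ≈ -1045.3)
t(-455)/I - 486169/422804 = -305/(-3136/3) - 486169/422804 = -305*(-3/3136) - 486169*1/422804 = 915/3136 - 486169/422804 = -284440081/331478336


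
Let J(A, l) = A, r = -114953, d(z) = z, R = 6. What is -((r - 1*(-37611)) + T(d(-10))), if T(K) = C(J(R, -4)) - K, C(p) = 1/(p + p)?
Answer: 927983/12 ≈ 77332.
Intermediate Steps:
C(p) = 1/(2*p)
T(K) = 1/12 - K (T(K) = (½)/6 - K = (½)*(⅙) - K = 1/12 - K)
-((r - 1*(-37611)) + T(d(-10))) = -((-114953 - 1*(-37611)) + (1/12 - 1*(-10))) = -((-114953 + 37611) + (1/12 + 10)) = -(-77342 + 121/12) = -1*(-927983/12) = 927983/12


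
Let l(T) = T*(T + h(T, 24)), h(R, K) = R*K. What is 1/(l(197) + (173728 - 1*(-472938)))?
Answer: 1/1616891 ≈ 6.1847e-7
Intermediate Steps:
h(R, K) = K*R
l(T) = 25*T² (l(T) = T*(T + 24*T) = T*(25*T) = 25*T²)
1/(l(197) + (173728 - 1*(-472938))) = 1/(25*197² + (173728 - 1*(-472938))) = 1/(25*38809 + (173728 + 472938)) = 1/(970225 + 646666) = 1/1616891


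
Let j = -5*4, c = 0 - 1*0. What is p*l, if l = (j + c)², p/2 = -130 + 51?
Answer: -63200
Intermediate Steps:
p = -158 (p = 2*(-130 + 51) = 2*(-79) = -158)
c = 0 (c = 0 + 0 = 0)
j = -20
l = 400 (l = (-20 + 0)² = (-20)² = 400)
p*l = -158*400 = -63200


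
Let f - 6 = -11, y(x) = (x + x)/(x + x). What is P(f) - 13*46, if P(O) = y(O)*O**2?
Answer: -573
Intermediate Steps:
y(x) = 1 (y(x) = (2*x)/((2*x)) = (2*x)*(1/(2*x)) = 1)
f = -5 (f = 6 - 11 = -5)
P(O) = O**2 (P(O) = 1*O**2 = O**2)
P(f) - 13*46 = (-5)**2 - 13*46 = 25 - 598 = -573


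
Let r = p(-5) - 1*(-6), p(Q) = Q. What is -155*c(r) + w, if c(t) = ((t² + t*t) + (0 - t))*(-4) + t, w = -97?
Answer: 368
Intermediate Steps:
r = 1 (r = -5 - 1*(-6) = -5 + 6 = 1)
c(t) = -8*t² + 5*t (c(t) = ((t² + t²) - t)*(-4) + t = (2*t² - t)*(-4) + t = (-t + 2*t²)*(-4) + t = (-8*t² + 4*t) + t = -8*t² + 5*t)
-155*c(r) + w = -155*(5 - 8*1) - 97 = -155*(5 - 8) - 97 = -155*(-3) - 97 = 465 - 97 = 368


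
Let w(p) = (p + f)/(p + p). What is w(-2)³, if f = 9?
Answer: -343/64 ≈ -5.3594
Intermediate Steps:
w(p) = (9 + p)/(2*p) (w(p) = (p + 9)/(p + p) = (9 + p)/((2*p)) = (9 + p)*(1/(2*p)) = (9 + p)/(2*p))
w(-2)³ = ((½)*(9 - 2)/(-2))³ = ((½)*(-½)*7)³ = (-7/4)³ = -343/64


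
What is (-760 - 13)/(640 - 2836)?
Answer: 773/2196 ≈ 0.35200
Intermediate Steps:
(-760 - 13)/(640 - 2836) = -773/(-2196) = -773*(-1/2196) = 773/2196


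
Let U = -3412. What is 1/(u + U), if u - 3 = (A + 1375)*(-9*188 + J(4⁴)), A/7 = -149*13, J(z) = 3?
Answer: 1/20575367 ≈ 4.8602e-8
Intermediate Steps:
A = -13559 (A = 7*(-149*13) = 7*(-1937) = -13559)
u = 20578779 (u = 3 + (-13559 + 1375)*(-9*188 + 3) = 3 - 12184*(-1692 + 3) = 3 - 12184*(-1689) = 3 + 20578776 = 20578779)
1/(u + U) = 1/(20578779 - 3412) = 1/20575367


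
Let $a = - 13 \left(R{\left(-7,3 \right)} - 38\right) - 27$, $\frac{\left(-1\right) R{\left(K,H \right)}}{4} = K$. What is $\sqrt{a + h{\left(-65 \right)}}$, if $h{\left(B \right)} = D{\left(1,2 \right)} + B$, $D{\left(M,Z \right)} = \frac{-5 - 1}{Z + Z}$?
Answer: $\frac{\sqrt{146}}{2} \approx 6.0415$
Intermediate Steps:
$D{\left(M,Z \right)} = - \frac{3}{Z}$ ($D{\left(M,Z \right)} = - \frac{6}{2 Z} = - 6 \frac{1}{2 Z} = - \frac{3}{Z}$)
$R{\left(K,H \right)} = - 4 K$
$h{\left(B \right)} = - \frac{3}{2} + B$
$a = 103$ ($a = - 13 \left(\left(-4\right) \left(-7\right) - 38\right) - 27 = - 13 \left(28 - 38\right) - 27 = \left(-13\right) \left(-10\right) - 27 = 130 - 27 = 103$)
$\sqrt{a + h{\left(-65 \right)}} = \sqrt{103 - \frac{133}{2}} = \sqrt{\frac{73}{2}} = \frac{\sqrt{146}}{2}$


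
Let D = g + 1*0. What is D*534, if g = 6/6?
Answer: 534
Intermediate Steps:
g = 1 (g = 6*(1/6) = 1)
D = 1 (D = 1 + 1*0 = 1 + 0 = 1)
D*534 = 1*534 = 534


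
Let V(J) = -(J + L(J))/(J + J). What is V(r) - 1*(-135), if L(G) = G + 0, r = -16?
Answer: 134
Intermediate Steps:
L(G) = G
V(J) = -1 (V(J) = -(J + J)/(J + J) = -2*J/(2*J) = -2*J*1/(2*J) = -1*1 = -1)
V(r) - 1*(-135) = -1 - 1*(-135) = -1 + 135 = 134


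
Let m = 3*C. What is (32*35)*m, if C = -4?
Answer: -13440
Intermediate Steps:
m = -12 (m = 3*(-4) = -12)
(32*35)*m = (32*35)*(-12) = 1120*(-12) = -13440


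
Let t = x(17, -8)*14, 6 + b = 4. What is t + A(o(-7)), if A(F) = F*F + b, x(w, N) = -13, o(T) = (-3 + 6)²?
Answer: -103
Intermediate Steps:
b = -2 (b = -6 + 4 = -2)
o(T) = 9 (o(T) = 3² = 9)
A(F) = -2 + F² (A(F) = F*F - 2 = F² - 2 = -2 + F²)
t = -182 (t = -13*14 = -182)
t + A(o(-7)) = -182 + (-2 + 9²) = -182 + (-2 + 81) = -182 + 79 = -103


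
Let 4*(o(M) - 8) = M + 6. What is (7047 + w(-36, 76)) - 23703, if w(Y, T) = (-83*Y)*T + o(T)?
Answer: 420921/2 ≈ 2.1046e+5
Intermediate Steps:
o(M) = 19/2 + M/4 (o(M) = 8 + (M + 6)/4 = 8 + (6 + M)/4 = 8 + (3/2 + M/4) = 19/2 + M/4)
w(Y, T) = 19/2 + T/4 - 83*T*Y (w(Y, T) = (-83*Y)*T + (19/2 + T/4) = -83*T*Y + (19/2 + T/4) = 19/2 + T/4 - 83*T*Y)
(7047 + w(-36, 76)) - 23703 = (7047 + (19/2 + (1/4)*76 - 83*76*(-36))) - 23703 = (7047 + (19/2 + 19 + 227088)) - 23703 = (7047 + 454233/2) - 23703 = 468327/2 - 23703 = 420921/2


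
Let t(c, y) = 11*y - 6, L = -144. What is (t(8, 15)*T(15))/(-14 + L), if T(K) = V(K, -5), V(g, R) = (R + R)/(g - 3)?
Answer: 265/316 ≈ 0.83861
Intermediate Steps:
t(c, y) = -6 + 11*y
V(g, R) = 2*R/(-3 + g) (V(g, R) = (2*R)/(-3 + g) = 2*R/(-3 + g))
T(K) = -10/(-3 + K) (T(K) = 2*(-5)/(-3 + K) = -10/(-3 + K))
(t(8, 15)*T(15))/(-14 + L) = ((-6 + 11*15)*(-10/(-3 + 15)))/(-14 - 144) = ((-6 + 165)*(-10/12))/(-158) = (159*(-10*1/12))*(-1/158) = (159*(-⅚))*(-1/158) = -265/2*(-1/158) = 265/316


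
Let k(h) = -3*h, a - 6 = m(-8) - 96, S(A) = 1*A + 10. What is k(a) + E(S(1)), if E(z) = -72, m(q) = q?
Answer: 222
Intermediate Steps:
S(A) = 10 + A (S(A) = A + 10 = 10 + A)
a = -98 (a = 6 + (-8 - 96) = 6 - 104 = -98)
k(a) + E(S(1)) = -3*(-98) - 72 = 294 - 72 = 222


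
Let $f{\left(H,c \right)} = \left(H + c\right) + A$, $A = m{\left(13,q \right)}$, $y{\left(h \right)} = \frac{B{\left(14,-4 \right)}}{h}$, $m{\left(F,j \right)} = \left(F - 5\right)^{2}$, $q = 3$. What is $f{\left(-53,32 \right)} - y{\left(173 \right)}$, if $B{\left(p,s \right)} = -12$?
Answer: $\frac{7451}{173} \approx 43.069$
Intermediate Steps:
$m{\left(F,j \right)} = \left(-5 + F\right)^{2}$
$y{\left(h \right)} = - \frac{12}{h}$
$A = 64$ ($A = \left(-5 + 13\right)^{2} = 8^{2} = 64$)
$f{\left(H,c \right)} = 64 + H + c$ ($f{\left(H,c \right)} = \left(H + c\right) + 64 = 64 + H + c$)
$f{\left(-53,32 \right)} - y{\left(173 \right)} = \left(64 - 53 + 32\right) - - \frac{12}{173} = 43 - \left(-12\right) \frac{1}{173} = 43 - - \frac{12}{173} = 43 + \frac{12}{173} = \frac{7451}{173}$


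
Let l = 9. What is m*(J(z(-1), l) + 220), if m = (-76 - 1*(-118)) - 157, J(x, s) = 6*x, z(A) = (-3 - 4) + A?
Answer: -19780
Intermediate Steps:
z(A) = -7 + A
m = -115 (m = (-76 + 118) - 157 = 42 - 157 = -115)
m*(J(z(-1), l) + 220) = -115*(6*(-7 - 1) + 220) = -115*(6*(-8) + 220) = -115*(-48 + 220) = -115*172 = -19780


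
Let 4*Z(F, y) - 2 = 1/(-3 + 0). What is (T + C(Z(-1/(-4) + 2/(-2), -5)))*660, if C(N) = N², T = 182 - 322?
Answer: -1107425/12 ≈ -92285.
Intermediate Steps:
T = -140
Z(F, y) = 5/12 (Z(F, y) = ½ + 1/(4*(-3 + 0)) = ½ + (¼)/(-3) = ½ + (¼)*(-⅓) = ½ - 1/12 = 5/12)
(T + C(Z(-1/(-4) + 2/(-2), -5)))*660 = (-140 + (5/12)²)*660 = (-140 + 25/144)*660 = -20135/144*660 = -1107425/12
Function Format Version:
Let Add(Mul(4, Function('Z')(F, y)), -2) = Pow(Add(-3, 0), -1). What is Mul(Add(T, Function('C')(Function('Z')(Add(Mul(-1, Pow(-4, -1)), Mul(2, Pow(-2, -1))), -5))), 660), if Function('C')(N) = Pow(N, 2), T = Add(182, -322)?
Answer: Rational(-1107425, 12) ≈ -92285.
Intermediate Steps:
T = -140
Function('Z')(F, y) = Rational(5, 12) (Function('Z')(F, y) = Add(Rational(1, 2), Mul(Rational(1, 4), Pow(Add(-3, 0), -1))) = Add(Rational(1, 2), Mul(Rational(1, 4), Pow(-3, -1))) = Add(Rational(1, 2), Mul(Rational(1, 4), Rational(-1, 3))) = Add(Rational(1, 2), Rational(-1, 12)) = Rational(5, 12))
Mul(Add(T, Function('C')(Function('Z')(Add(Mul(-1, Pow(-4, -1)), Mul(2, Pow(-2, -1))), -5))), 660) = Mul(Add(-140, Pow(Rational(5, 12), 2)), 660) = Mul(Add(-140, Rational(25, 144)), 660) = Mul(Rational(-20135, 144), 660) = Rational(-1107425, 12)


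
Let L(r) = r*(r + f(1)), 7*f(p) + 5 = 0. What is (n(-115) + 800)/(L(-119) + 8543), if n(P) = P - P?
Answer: 800/22789 ≈ 0.035105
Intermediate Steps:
f(p) = -5/7 (f(p) = -5/7 + (⅐)*0 = -5/7 + 0 = -5/7)
n(P) = 0
L(r) = r*(-5/7 + r) (L(r) = r*(r - 5/7) = r*(-5/7 + r))
(n(-115) + 800)/(L(-119) + 8543) = (0 + 800)/((⅐)*(-119)*(-5 + 7*(-119)) + 8543) = 800/((⅐)*(-119)*(-5 - 833) + 8543) = 800/((⅐)*(-119)*(-838) + 8543) = 800/(14246 + 8543) = 800/22789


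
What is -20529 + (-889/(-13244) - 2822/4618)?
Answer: -89685940581/4368628 ≈ -20530.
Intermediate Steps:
-20529 + (-889/(-13244) - 2822/4618) = -20529 + (-889*(-1/13244) - 2822*1/4618) = -20529 + (127/1892 - 1411/2309) = -20529 - 2376369/4368628 = -89685940581/4368628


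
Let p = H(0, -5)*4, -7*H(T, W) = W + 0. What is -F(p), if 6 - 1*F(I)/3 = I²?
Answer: 318/49 ≈ 6.4898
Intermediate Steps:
H(T, W) = -W/7 (H(T, W) = -(W + 0)/7 = -W/7)
p = 20/7 (p = -⅐*(-5)*4 = (5/7)*4 = 20/7 ≈ 2.8571)
F(I) = 18 - 3*I²
-F(p) = -(18 - 3*(20/7)²) = -(18 - 3*400/49) = -(18 - 1200/49) = -1*(-318/49) = 318/49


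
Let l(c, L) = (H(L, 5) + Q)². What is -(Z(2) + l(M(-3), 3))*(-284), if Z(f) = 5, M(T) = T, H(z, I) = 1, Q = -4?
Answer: 3976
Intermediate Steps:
l(c, L) = 9 (l(c, L) = (1 - 4)² = (-3)² = 9)
-(Z(2) + l(M(-3), 3))*(-284) = -(5 + 9)*(-284) = -1*14*(-284) = -14*(-284) = 3976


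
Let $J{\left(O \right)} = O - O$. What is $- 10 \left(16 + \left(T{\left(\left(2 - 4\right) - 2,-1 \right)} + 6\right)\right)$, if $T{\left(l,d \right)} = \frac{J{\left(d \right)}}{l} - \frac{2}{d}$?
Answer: $-240$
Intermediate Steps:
$J{\left(O \right)} = 0$
$T{\left(l,d \right)} = - \frac{2}{d}$ ($T{\left(l,d \right)} = \frac{0}{l} - \frac{2}{d} = 0 - \frac{2}{d} = - \frac{2}{d}$)
$- 10 \left(16 + \left(T{\left(\left(2 - 4\right) - 2,-1 \right)} + 6\right)\right) = - 10 \left(16 + \left(- \frac{2}{-1} + 6\right)\right) = - 10 \left(16 + \left(\left(-2\right) \left(-1\right) + 6\right)\right) = - 10 \left(16 + \left(2 + 6\right)\right) = - 10 \left(16 + 8\right) = \left(-10\right) 24 = -240$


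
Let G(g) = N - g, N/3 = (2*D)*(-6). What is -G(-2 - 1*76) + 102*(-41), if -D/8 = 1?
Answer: -4548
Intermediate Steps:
D = -8 (D = -8*1 = -8)
N = 288 (N = 3*((2*(-8))*(-6)) = 3*(-16*(-6)) = 3*96 = 288)
G(g) = 288 - g
-G(-2 - 1*76) + 102*(-41) = -(288 - (-2 - 1*76)) + 102*(-41) = -(288 - (-2 - 76)) - 4182 = -(288 - 1*(-78)) - 4182 = -(288 + 78) - 4182 = -1*366 - 4182 = -366 - 4182 = -4548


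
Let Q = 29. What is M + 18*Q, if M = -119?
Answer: 403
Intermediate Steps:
M + 18*Q = -119 + 18*29 = -119 + 522 = 403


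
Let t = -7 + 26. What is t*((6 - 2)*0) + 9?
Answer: 9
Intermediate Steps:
t = 19
t*((6 - 2)*0) + 9 = 19*((6 - 2)*0) + 9 = 19*(4*0) + 9 = 19*0 + 9 = 0 + 9 = 9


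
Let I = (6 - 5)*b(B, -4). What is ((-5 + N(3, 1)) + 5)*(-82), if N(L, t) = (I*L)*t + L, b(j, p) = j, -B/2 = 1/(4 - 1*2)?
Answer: 0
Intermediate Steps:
B = -1 (B = -2/(4 - 1*2) = -2/(4 - 2) = -2/2 = -2*1/2 = -1)
I = -1 (I = (6 - 5)*(-1) = 1*(-1) = -1)
N(L, t) = L - L*t (N(L, t) = (-L)*t + L = -L*t + L = L - L*t)
((-5 + N(3, 1)) + 5)*(-82) = ((-5 + 3*(1 - 1*1)) + 5)*(-82) = ((-5 + 3*(1 - 1)) + 5)*(-82) = ((-5 + 3*0) + 5)*(-82) = ((-5 + 0) + 5)*(-82) = (-5 + 5)*(-82) = 0*(-82) = 0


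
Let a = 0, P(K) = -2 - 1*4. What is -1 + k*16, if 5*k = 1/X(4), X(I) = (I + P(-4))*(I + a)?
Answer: -7/5 ≈ -1.4000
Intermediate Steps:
P(K) = -6 (P(K) = -2 - 4 = -6)
X(I) = I*(-6 + I) (X(I) = (I - 6)*(I + 0) = (-6 + I)*I = I*(-6 + I))
k = -1/40 (k = 1/(5*((4*(-6 + 4)))) = 1/(5*((4*(-2)))) = (⅕)/(-8) = (⅕)*(-⅛) = -1/40 ≈ -0.025000)
-1 + k*16 = -1 - 1/40*16 = -1 - ⅖ = -7/5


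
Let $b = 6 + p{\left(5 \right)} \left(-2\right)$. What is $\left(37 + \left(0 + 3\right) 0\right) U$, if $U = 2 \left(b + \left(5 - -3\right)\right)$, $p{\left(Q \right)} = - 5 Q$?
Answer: $4736$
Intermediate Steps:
$b = 56$ ($b = 6 + \left(-5\right) 5 \left(-2\right) = 6 - -50 = 6 + 50 = 56$)
$U = 128$ ($U = 2 \left(56 + \left(5 - -3\right)\right) = 2 \left(56 + \left(5 + 3\right)\right) = 2 \left(56 + 8\right) = 2 \cdot 64 = 128$)
$\left(37 + \left(0 + 3\right) 0\right) U = \left(37 + \left(0 + 3\right) 0\right) 128 = \left(37 + 3 \cdot 0\right) 128 = \left(37 + 0\right) 128 = 37 \cdot 128 = 4736$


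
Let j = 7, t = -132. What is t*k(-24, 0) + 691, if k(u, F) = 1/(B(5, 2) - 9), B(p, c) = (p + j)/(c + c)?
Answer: 713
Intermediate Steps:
B(p, c) = (7 + p)/(2*c) (B(p, c) = (p + 7)/(c + c) = (7 + p)/((2*c)) = (7 + p)*(1/(2*c)) = (7 + p)/(2*c))
k(u, F) = -1/6 (k(u, F) = 1/((1/2)*(7 + 5)/2 - 9) = 1/((1/2)*(1/2)*12 - 9) = 1/(3 - 9) = 1/(-6) = -1/6)
t*k(-24, 0) + 691 = -132*(-1/6) + 691 = 22 + 691 = 713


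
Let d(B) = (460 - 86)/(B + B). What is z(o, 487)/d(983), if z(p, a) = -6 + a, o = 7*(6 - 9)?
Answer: 472823/187 ≈ 2528.5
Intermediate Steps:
o = -21 (o = 7*(-3) = -21)
d(B) = 187/B (d(B) = 374/((2*B)) = 374*(1/(2*B)) = 187/B)
z(o, 487)/d(983) = (-6 + 487)/((187/983)) = 481/((187*(1/983))) = 481/(187/983) = 481*(983/187) = 472823/187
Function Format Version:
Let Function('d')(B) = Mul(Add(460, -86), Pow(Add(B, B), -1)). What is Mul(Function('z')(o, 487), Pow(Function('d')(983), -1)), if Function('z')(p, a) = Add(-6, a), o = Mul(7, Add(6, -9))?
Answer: Rational(472823, 187) ≈ 2528.5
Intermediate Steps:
o = -21 (o = Mul(7, -3) = -21)
Function('d')(B) = Mul(187, Pow(B, -1)) (Function('d')(B) = Mul(374, Pow(Mul(2, B), -1)) = Mul(374, Mul(Rational(1, 2), Pow(B, -1))) = Mul(187, Pow(B, -1)))
Mul(Function('z')(o, 487), Pow(Function('d')(983), -1)) = Mul(Add(-6, 487), Pow(Mul(187, Pow(983, -1)), -1)) = Mul(481, Pow(Mul(187, Rational(1, 983)), -1)) = Mul(481, Pow(Rational(187, 983), -1)) = Mul(481, Rational(983, 187)) = Rational(472823, 187)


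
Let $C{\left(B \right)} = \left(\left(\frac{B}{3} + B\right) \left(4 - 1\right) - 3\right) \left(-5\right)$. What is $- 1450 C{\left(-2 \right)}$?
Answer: $-79750$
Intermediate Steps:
$C{\left(B \right)} = 15 - 20 B$ ($C{\left(B \right)} = \left(\left(B \frac{1}{3} + B\right) 3 - 3\right) \left(-5\right) = \left(\left(\frac{B}{3} + B\right) 3 - 3\right) \left(-5\right) = \left(\frac{4 B}{3} \cdot 3 - 3\right) \left(-5\right) = \left(4 B - 3\right) \left(-5\right) = \left(-3 + 4 B\right) \left(-5\right) = 15 - 20 B$)
$- 1450 C{\left(-2 \right)} = - 1450 \left(15 - -40\right) = - 1450 \left(15 + 40\right) = \left(-1450\right) 55 = -79750$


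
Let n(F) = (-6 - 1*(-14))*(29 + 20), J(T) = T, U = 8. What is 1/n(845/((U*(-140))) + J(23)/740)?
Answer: 1/392 ≈ 0.0025510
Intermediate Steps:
n(F) = 392 (n(F) = (-6 + 14)*49 = 8*49 = 392)
1/n(845/((U*(-140))) + J(23)/740) = 1/392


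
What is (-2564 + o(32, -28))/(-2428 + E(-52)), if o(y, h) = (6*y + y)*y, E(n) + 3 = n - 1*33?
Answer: -1151/629 ≈ -1.8299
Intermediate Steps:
E(n) = -36 + n (E(n) = -3 + (n - 1*33) = -3 + (n - 33) = -3 + (-33 + n) = -36 + n)
o(y, h) = 7*y² (o(y, h) = (7*y)*y = 7*y²)
(-2564 + o(32, -28))/(-2428 + E(-52)) = (-2564 + 7*32²)/(-2428 + (-36 - 52)) = (-2564 + 7*1024)/(-2428 - 88) = (-2564 + 7168)/(-2516) = 4604*(-1/2516) = -1151/629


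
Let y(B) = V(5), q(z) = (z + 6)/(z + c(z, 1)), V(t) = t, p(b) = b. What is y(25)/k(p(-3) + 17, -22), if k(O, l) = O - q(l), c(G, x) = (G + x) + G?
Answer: 325/894 ≈ 0.36353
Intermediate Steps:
c(G, x) = x + 2*G
q(z) = (6 + z)/(1 + 3*z) (q(z) = (z + 6)/(z + (1 + 2*z)) = (6 + z)/(1 + 3*z))
y(B) = 5
k(O, l) = O - (6 + l)/(1 + 3*l)
y(25)/k(p(-3) + 17, -22) = 5/(((-6 - 1*(-22) + (-3 + 17)*(1 + 3*(-22)))/(1 + 3*(-22)))) = 5/(((-6 + 22 + 14*(1 - 66))/(1 - 66))) = 5/(((-6 + 22 + 14*(-65))/(-65))) = 5/((-(-6 + 22 - 910)/65)) = 5/((-1/65*(-894))) = 5/(894/65) = 5*(65/894) = 325/894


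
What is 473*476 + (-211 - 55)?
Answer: 224882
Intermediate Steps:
473*476 + (-211 - 55) = 225148 - 266 = 224882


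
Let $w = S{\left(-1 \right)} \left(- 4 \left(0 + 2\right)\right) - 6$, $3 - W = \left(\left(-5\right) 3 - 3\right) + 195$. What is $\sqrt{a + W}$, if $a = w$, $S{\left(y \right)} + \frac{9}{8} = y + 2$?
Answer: $i \sqrt{179} \approx 13.379 i$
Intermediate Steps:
$S{\left(y \right)} = \frac{7}{8} + y$ ($S{\left(y \right)} = - \frac{9}{8} + \left(y + 2\right) = - \frac{9}{8} + \left(2 + y\right) = \frac{7}{8} + y$)
$W = -174$ ($W = 3 - \left(\left(\left(-5\right) 3 - 3\right) + 195\right) = 3 - \left(\left(-15 - 3\right) + 195\right) = 3 - \left(-18 + 195\right) = 3 - 177 = -174$)
$w = -5$ ($w = \left(\frac{7}{8} - 1\right) \left(- 4 \left(0 + 2\right)\right) - 6 = - \frac{\left(-4\right) 2}{8} - 6 = \left(- \frac{1}{8}\right) \left(-8\right) - 6 = 1 - 6 = -5$)
$a = -5$
$\sqrt{a + W} = \sqrt{-5 - 174} = \sqrt{-179} = i \sqrt{179}$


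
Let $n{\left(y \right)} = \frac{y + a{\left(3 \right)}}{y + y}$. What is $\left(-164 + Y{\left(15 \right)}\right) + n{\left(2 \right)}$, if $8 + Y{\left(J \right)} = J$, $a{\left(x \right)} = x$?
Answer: $- \frac{623}{4} \approx -155.75$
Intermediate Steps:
$Y{\left(J \right)} = -8 + J$
$n{\left(y \right)} = \frac{3 + y}{2 y}$ ($n{\left(y \right)} = \frac{y + 3}{y + y} = \frac{3 + y}{2 y}$)
$\left(-164 + Y{\left(15 \right)}\right) + n{\left(2 \right)} = \left(-164 + \left(-8 + 15\right)\right) + \frac{3 + 2}{2 \cdot 2} = \left(-164 + 7\right) + \frac{1}{2} \cdot \frac{1}{2} \cdot 5 = -157 + \frac{5}{4} = - \frac{623}{4}$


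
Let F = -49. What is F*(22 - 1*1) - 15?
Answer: -1044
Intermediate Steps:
F*(22 - 1*1) - 15 = -49*(22 - 1*1) - 15 = -49*(22 - 1) - 15 = -49*21 - 15 = -1029 - 15 = -1044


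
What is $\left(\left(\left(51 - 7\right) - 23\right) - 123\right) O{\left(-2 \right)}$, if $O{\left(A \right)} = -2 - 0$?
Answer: $204$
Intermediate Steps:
$O{\left(A \right)} = -2$ ($O{\left(A \right)} = -2 + 0 = -2$)
$\left(\left(\left(51 - 7\right) - 23\right) - 123\right) O{\left(-2 \right)} = \left(\left(\left(51 - 7\right) - 23\right) - 123\right) \left(-2\right) = \left(\left(44 - 23\right) - 123\right) \left(-2\right) = \left(21 - 123\right) \left(-2\right) = \left(-102\right) \left(-2\right) = 204$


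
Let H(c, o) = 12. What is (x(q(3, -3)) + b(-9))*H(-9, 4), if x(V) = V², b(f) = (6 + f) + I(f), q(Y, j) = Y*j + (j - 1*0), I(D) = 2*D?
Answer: 1476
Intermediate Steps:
q(Y, j) = j + Y*j (q(Y, j) = Y*j + (j + 0) = Y*j + j = j + Y*j)
b(f) = 6 + 3*f (b(f) = (6 + f) + 2*f = 6 + 3*f)
(x(q(3, -3)) + b(-9))*H(-9, 4) = ((-3*(1 + 3))² + (6 + 3*(-9)))*12 = ((-3*4)² + (6 - 27))*12 = ((-12)² - 21)*12 = (144 - 21)*12 = 123*12 = 1476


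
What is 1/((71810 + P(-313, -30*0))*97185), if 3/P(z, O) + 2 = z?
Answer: 7/48851977471 ≈ 1.4329e-10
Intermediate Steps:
P(z, O) = 3/(-2 + z)
1/((71810 + P(-313, -30*0))*97185) = 1/((71810 + 3/(-2 - 313))*97185) = (1/97185)/(71810 + 3/(-315)) = (1/97185)/(71810 + 3*(-1/315)) = (1/97185)/(71810 - 1/105) = (1/97185)/(7540049/105) = (105/7540049)*(1/97185) = 7/48851977471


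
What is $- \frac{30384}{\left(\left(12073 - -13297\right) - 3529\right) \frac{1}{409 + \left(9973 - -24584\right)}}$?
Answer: $- \frac{1062406944}{21841} \approx -48643.0$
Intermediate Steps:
$- \frac{30384}{\left(\left(12073 - -13297\right) - 3529\right) \frac{1}{409 + \left(9973 - -24584\right)}} = - \frac{30384}{\left(\left(12073 + 13297\right) - 3529\right) \frac{1}{409 + \left(9973 + 24584\right)}} = - \frac{30384}{\left(25370 - 3529\right) \frac{1}{409 + 34557}} = - \frac{30384}{21841 \cdot \frac{1}{34966}} = - \frac{30384}{\frac{21841}{34966}} = \left(-30384\right) \frac{34966}{21841} = - \frac{1062406944}{21841}$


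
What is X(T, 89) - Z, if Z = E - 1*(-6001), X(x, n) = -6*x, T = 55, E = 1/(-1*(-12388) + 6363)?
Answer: -118712582/18751 ≈ -6331.0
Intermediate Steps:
E = 1/18751 (E = 1/(12388 + 6363) = 1/18751 ≈ 5.3330e-5)
Z = 112524752/18751 (Z = 1/18751 - 1*(-6001) = 1/18751 + 6001 = 112524752/18751 ≈ 6001.0)
X(T, 89) - Z = -6*55 - 1*112524752/18751 = -330 - 112524752/18751 = -118712582/18751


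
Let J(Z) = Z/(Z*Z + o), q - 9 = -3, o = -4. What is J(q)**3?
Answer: 27/4096 ≈ 0.0065918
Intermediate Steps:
q = 6 (q = 9 - 3 = 6)
J(Z) = Z/(-4 + Z**2) (J(Z) = Z/(Z*Z - 4) = Z/(Z**2 - 4) = Z/(-4 + Z**2))
J(q)**3 = (6/(-4 + 6**2))**3 = (6/(-4 + 36))**3 = (6/32)**3 = (6*(1/32))**3 = (3/16)**3 = 27/4096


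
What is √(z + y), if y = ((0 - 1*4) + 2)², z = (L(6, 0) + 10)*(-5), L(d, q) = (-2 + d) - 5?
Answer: I*√41 ≈ 6.4031*I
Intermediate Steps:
L(d, q) = -7 + d
z = -45 (z = ((-7 + 6) + 10)*(-5) = (-1 + 10)*(-5) = 9*(-5) = -45)
y = 4 (y = ((0 - 4) + 2)² = (-4 + 2)² = (-2)² = 4)
√(z + y) = √(-45 + 4) = √(-41) = I*√41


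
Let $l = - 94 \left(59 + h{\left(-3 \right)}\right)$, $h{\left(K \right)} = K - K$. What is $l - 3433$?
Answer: $-8979$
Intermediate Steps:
$h{\left(K \right)} = 0$
$l = -5546$ ($l = - 94 \left(59 + 0\right) = \left(-94\right) 59 = -5546$)
$l - 3433 = -5546 - 3433 = -8979$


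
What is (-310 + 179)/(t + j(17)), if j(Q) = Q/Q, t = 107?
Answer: -131/108 ≈ -1.2130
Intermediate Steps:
j(Q) = 1
(-310 + 179)/(t + j(17)) = (-310 + 179)/(107 + 1) = -131/108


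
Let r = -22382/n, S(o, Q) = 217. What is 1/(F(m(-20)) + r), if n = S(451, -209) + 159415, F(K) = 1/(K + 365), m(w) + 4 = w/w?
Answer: -14446696/1985663 ≈ -7.2755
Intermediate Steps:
m(w) = -3 (m(w) = -4 + w/w = -4 + 1 = -3)
F(K) = 1/(365 + K)
n = 159632 (n = 217 + 159415 = 159632)
r = -11191/79816 (r = -22382/159632 = -22382*1/159632 = -11191/79816 ≈ -0.14021)
1/(F(m(-20)) + r) = 1/(1/(365 - 3) - 11191/79816) = 1/(1/362 - 11191/79816) = 1/(-1985663/14446696) = -14446696/1985663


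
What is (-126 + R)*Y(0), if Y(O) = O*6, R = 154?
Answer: 0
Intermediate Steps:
Y(O) = 6*O
(-126 + R)*Y(0) = (-126 + 154)*(6*0) = 28*0 = 0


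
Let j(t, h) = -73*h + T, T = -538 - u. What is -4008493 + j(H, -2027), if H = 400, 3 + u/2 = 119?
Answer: -3861292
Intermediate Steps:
u = 232 (u = -6 + 2*119 = -6 + 238 = 232)
T = -770 (T = -538 - 1*232 = -538 - 232 = -770)
j(t, h) = -770 - 73*h (j(t, h) = -73*h - 770 = -770 - 73*h)
-4008493 + j(H, -2027) = -4008493 + (-770 - 73*(-2027)) = -4008493 + (-770 + 147971) = -4008493 + 147201 = -3861292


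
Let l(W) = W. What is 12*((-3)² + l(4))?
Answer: 156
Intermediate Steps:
12*((-3)² + l(4)) = 12*((-3)² + 4) = 12*(9 + 4) = 12*13 = 156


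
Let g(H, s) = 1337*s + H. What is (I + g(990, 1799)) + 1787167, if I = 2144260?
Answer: 6337680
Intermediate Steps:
g(H, s) = H + 1337*s
(I + g(990, 1799)) + 1787167 = (2144260 + (990 + 1337*1799)) + 1787167 = (2144260 + (990 + 2405263)) + 1787167 = (2144260 + 2406253) + 1787167 = 4550513 + 1787167 = 6337680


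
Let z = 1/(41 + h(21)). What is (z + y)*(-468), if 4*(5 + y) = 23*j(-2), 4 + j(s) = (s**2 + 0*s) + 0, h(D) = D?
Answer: 72306/31 ≈ 2332.5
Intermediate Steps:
j(s) = -4 + s**2 (j(s) = -4 + ((s**2 + 0*s) + 0) = -4 + ((s**2 + 0) + 0) = -4 + (s**2 + 0) = -4 + s**2)
y = -5 (y = -5 + (23*(-4 + (-2)**2))/4 = -5 + (23*(-4 + 4))/4 = -5 + (23*0)/4 = -5 + (1/4)*0 = -5 + 0 = -5)
z = 1/62 (z = 1/(41 + 21) = 1/62 ≈ 0.016129)
(z + y)*(-468) = (1/62 - 5)*(-468) = -309/62*(-468) = 72306/31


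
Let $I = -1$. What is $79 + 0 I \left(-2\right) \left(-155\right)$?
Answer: $79$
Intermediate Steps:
$79 + 0 I \left(-2\right) \left(-155\right) = 79 + 0 \left(-1\right) \left(-2\right) \left(-155\right) = 79 + 0 \left(-2\right) \left(-155\right) = 79 + 0 \left(-155\right) = 79 + 0 = 79$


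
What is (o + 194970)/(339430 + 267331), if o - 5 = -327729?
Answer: -132754/606761 ≈ -0.21879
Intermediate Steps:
o = -327724 (o = 5 - 327729 = -327724)
(o + 194970)/(339430 + 267331) = (-327724 + 194970)/(339430 + 267331) = -132754/606761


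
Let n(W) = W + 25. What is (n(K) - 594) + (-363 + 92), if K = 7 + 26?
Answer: -807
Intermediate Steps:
K = 33
n(W) = 25 + W
(n(K) - 594) + (-363 + 92) = ((25 + 33) - 594) + (-363 + 92) = (58 - 594) - 271 = -536 - 271 = -807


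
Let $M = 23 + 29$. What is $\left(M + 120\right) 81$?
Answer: $13932$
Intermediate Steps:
$M = 52$
$\left(M + 120\right) 81 = \left(52 + 120\right) 81 = 172 \cdot 81 = 13932$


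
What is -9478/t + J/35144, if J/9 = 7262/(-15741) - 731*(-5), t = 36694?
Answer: 109162828241/161104629576 ≈ 0.67759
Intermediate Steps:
J = 57526093/1749 (J = 9*(7262/(-15741) - 731*(-5)) = 9*(7262*(-1/15741) - 1*(-3655)) = 9*(-7262/15741 + 3655) = 9*(57526093/15741) = 57526093/1749 ≈ 32891.)
-9478/t + J/35144 = -9478/36694 + (57526093/1749)/35144 = -9478*1/36694 + (57526093/1749)*(1/35144) = -677/2621 + 57526093/61466856 = 109162828241/161104629576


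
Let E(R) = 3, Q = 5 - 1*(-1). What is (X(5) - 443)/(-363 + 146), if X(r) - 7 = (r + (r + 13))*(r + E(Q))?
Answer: 36/31 ≈ 1.1613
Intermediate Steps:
Q = 6 (Q = 5 + 1 = 6)
X(r) = 7 + (3 + r)*(13 + 2*r) (X(r) = 7 + (r + (r + 13))*(r + 3) = 7 + (r + (13 + r))*(3 + r) = 7 + (13 + 2*r)*(3 + r) = 7 + (3 + r)*(13 + 2*r))
(X(5) - 443)/(-363 + 146) = ((46 + 2*5**2 + 19*5) - 443)/(-363 + 146) = ((46 + 2*25 + 95) - 443)/(-217) = ((46 + 50 + 95) - 443)*(-1/217) = (191 - 443)*(-1/217) = -252*(-1/217) = 36/31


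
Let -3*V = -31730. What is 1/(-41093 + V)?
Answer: -3/91549 ≈ -3.2769e-5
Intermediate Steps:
V = 31730/3 (V = -⅓*(-31730) = 31730/3 ≈ 10577.)
1/(-41093 + V) = 1/(-41093 + 31730/3) = 1/(-91549/3) = -3/91549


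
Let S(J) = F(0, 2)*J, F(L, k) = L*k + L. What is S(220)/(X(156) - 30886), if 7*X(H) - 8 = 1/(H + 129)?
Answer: 0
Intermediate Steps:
F(L, k) = L + L*k
X(H) = 8/7 + 1/(7*(129 + H)) (X(H) = 8/7 + 1/(7*(H + 129)) = 8/7 + 1/(7*(129 + H)))
S(J) = 0 (S(J) = (0*(1 + 2))*J = (0*3)*J = 0*J = 0)
S(220)/(X(156) - 30886) = 0/((1033 + 8*156)/(7*(129 + 156)) - 30886) = 0/((⅐)*(1033 + 1248)/285 - 30886) = 0/((⅐)*(1/285)*2281 - 30886) = 0/(2281/1995 - 30886) = 0/(-61615289/1995) = 0*(-1995/61615289) = 0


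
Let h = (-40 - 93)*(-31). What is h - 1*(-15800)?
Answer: 19923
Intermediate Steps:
h = 4123 (h = -133*(-31) = 4123)
h - 1*(-15800) = 4123 - 1*(-15800) = 4123 + 15800 = 19923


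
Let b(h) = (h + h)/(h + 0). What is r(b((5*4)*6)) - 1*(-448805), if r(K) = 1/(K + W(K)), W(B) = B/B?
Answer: 1346416/3 ≈ 4.4881e+5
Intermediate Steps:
W(B) = 1
b(h) = 2 (b(h) = (2*h)/h = 2)
r(K) = 1/(1 + K) (r(K) = 1/(K + 1) = 1/(1 + K))
r(b((5*4)*6)) - 1*(-448805) = 1/(1 + 2) - 1*(-448805) = 1/3 + 448805 = ⅓ + 448805 = 1346416/3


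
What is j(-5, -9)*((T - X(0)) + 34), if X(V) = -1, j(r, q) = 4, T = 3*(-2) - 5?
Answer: 96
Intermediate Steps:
T = -11 (T = -6 - 5 = -11)
j(-5, -9)*((T - X(0)) + 34) = 4*((-11 - 1*(-1)) + 34) = 4*((-11 + 1) + 34) = 4*(-10 + 34) = 4*24 = 96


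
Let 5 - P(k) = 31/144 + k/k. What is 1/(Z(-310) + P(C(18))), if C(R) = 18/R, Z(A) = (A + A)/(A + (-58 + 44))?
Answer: 1296/7385 ≈ 0.17549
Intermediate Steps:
Z(A) = 2*A/(-14 + A) (Z(A) = (2*A)/(A - 14) = (2*A)/(-14 + A) = 2*A/(-14 + A))
P(k) = 545/144 (P(k) = 5 - (31/144 + k/k) = 5 - (31*(1/144) + 1) = 5 - (31/144 + 1) = 5 - 1*175/144 = 5 - 175/144 = 545/144)
1/(Z(-310) + P(C(18))) = 1/(2*(-310)/(-14 - 310) + 545/144) = 1/(2*(-310)/(-324) + 545/144) = 1/(2*(-310)*(-1/324) + 545/144) = 1/(155/81 + 545/144) = 1/(7385/1296) = 1296/7385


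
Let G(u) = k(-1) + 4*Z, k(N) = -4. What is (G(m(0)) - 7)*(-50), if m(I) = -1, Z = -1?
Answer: 750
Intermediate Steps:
G(u) = -8 (G(u) = -4 + 4*(-1) = -4 - 4 = -8)
(G(m(0)) - 7)*(-50) = (-8 - 7)*(-50) = -15*(-50) = 750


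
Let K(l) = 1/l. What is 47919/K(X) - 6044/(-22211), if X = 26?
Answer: 27672557678/22211 ≈ 1.2459e+6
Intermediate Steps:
47919/K(X) - 6044/(-22211) = 47919/(1/26) - 6044/(-22211) = 47919/(1/26) - 6044*(-1/22211) = 47919*26 + 6044/22211 = 1245894 + 6044/22211 = 27672557678/22211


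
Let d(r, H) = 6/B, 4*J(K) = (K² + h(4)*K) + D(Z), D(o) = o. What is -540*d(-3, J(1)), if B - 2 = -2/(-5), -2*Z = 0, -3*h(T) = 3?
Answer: -1350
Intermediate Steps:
h(T) = -1 (h(T) = -⅓*3 = -1)
Z = 0 (Z = -½*0 = 0)
B = 12/5 (B = 2 - 2/(-5) = 2 - 2*(-⅕) = 2 + ⅖ = 12/5 ≈ 2.4000)
J(K) = -K/4 + K²/4 (J(K) = ((K² - K) + 0)/4 = (K² - K)/4 = -K/4 + K²/4)
d(r, H) = 5/2 (d(r, H) = 6/(12/5) = 6*(5/12) = 5/2)
-540*d(-3, J(1)) = -540*5/2 = -1350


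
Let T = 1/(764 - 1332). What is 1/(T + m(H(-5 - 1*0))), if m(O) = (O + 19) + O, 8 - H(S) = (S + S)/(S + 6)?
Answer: 568/31239 ≈ 0.018182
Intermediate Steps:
H(S) = 8 - 2*S/(6 + S) (H(S) = 8 - (S + S)/(S + 6) = 8 - 2*S/(6 + S))
m(O) = 19 + 2*O (m(O) = (19 + O) + O = 19 + 2*O)
T = -1/568 (T = 1/(-568) = -1/568 ≈ -0.0017606)
1/(T + m(H(-5 - 1*0))) = 1/(-1/568 + (19 + 2*(6*(8 + (-5 - 1*0))/(6 + (-5 - 1*0))))) = 1/(-1/568 + (19 + 2*(6*(8 + (-5 + 0))/(6 + (-5 + 0))))) = 1/(-1/568 + (19 + 2*(6*(8 - 5)/(6 - 5)))) = 1/(-1/568 + (19 + 2*(6*3/1))) = 1/(-1/568 + (19 + 2*(6*1*3))) = 1/(-1/568 + (19 + 2*18)) = 1/(-1/568 + (19 + 36)) = 1/(-1/568 + 55) = 1/(31239/568) = 568/31239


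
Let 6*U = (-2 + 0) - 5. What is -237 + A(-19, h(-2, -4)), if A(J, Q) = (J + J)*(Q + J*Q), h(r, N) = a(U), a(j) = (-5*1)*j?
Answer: 3753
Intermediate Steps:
U = -7/6 (U = ((-2 + 0) - 5)/6 = (-2 - 5)/6 = (1/6)*(-7) = -7/6 ≈ -1.1667)
a(j) = -5*j
h(r, N) = 35/6 (h(r, N) = -5*(-7/6) = 35/6)
A(J, Q) = 2*J*(Q + J*Q) (A(J, Q) = (2*J)*(Q + J*Q) = 2*J*(Q + J*Q))
-237 + A(-19, h(-2, -4)) = -237 + 2*(-19)*(35/6)*(1 - 19) = -237 + 2*(-19)*(35/6)*(-18) = -237 + 3990 = 3753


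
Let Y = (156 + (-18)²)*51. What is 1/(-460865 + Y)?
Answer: -1/436385 ≈ -2.2916e-6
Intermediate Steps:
Y = 24480 (Y = (156 + 324)*51 = 480*51 = 24480)
1/(-460865 + Y) = 1/(-460865 + 24480) = 1/(-436385) = -1/436385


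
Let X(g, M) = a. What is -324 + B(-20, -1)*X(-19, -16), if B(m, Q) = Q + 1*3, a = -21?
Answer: -366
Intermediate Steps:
X(g, M) = -21
B(m, Q) = 3 + Q (B(m, Q) = Q + 3 = 3 + Q)
-324 + B(-20, -1)*X(-19, -16) = -324 + (3 - 1)*(-21) = -324 + 2*(-21) = -324 - 42 = -366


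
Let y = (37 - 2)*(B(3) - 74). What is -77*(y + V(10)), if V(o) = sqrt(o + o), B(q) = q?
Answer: 191345 - 154*sqrt(5) ≈ 1.9100e+5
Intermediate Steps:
y = -2485 (y = (37 - 2)*(3 - 74) = 35*(-71) = -2485)
V(o) = sqrt(2)*sqrt(o) (V(o) = sqrt(2*o) = sqrt(2)*sqrt(o))
-77*(y + V(10)) = -77*(-2485 + sqrt(2)*sqrt(10)) = -77*(-2485 + 2*sqrt(5)) = 191345 - 154*sqrt(5)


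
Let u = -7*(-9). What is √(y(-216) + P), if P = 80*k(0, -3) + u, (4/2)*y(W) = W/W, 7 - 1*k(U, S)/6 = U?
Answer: √13694/2 ≈ 58.511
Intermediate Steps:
k(U, S) = 42 - 6*U
u = 63
y(W) = ½ (y(W) = (W/W)/2 = (½)*1 = ½)
P = 3423 (P = 80*(42 - 6*0) + 63 = 80*(42 + 0) + 63 = 80*42 + 63 = 3360 + 63 = 3423)
√(y(-216) + P) = √(½ + 3423) = √(6847/2) = √13694/2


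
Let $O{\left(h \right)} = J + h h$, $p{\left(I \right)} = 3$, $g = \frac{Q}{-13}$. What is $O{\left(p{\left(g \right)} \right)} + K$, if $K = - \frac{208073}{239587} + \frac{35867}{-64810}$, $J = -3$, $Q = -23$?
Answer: $\frac{71087322761}{15527633470} \approx 4.5781$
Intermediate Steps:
$g = \frac{23}{13}$ ($g = - \frac{23}{-13} = \left(-23\right) \left(- \frac{1}{13}\right) = \frac{23}{13} \approx 1.7692$)
$O{\left(h \right)} = -3 + h^{2}$ ($O{\left(h \right)} = -3 + h h = -3 + h^{2}$)
$K = - \frac{22078478059}{15527633470}$ ($K = \left(-208073\right) \frac{1}{239587} + 35867 \left(- \frac{1}{64810}\right) = - \frac{208073}{239587} - \frac{35867}{64810} = - \frac{22078478059}{15527633470} \approx -1.4219$)
$O{\left(p{\left(g \right)} \right)} + K = \left(-3 + 3^{2}\right) - \frac{22078478059}{15527633470} = \left(-3 + 9\right) - \frac{22078478059}{15527633470} = 6 - \frac{22078478059}{15527633470} = \frac{71087322761}{15527633470}$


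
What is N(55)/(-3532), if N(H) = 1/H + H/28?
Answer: -3053/5439280 ≈ -0.00056129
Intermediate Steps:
N(H) = 1/H + H/28 (N(H) = 1/H + H*(1/28) = 1/H + H/28)
N(55)/(-3532) = (1/55 + (1/28)*55)/(-3532) = (1/55 + 55/28)*(-1/3532) = (3053/1540)*(-1/3532) = -3053/5439280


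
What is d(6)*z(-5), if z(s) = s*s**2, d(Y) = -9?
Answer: 1125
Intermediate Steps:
z(s) = s**3
d(6)*z(-5) = -9*(-5)**3 = -9*(-125) = 1125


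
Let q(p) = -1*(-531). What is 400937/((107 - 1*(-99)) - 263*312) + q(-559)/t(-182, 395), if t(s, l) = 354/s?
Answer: -22745987/81850 ≈ -277.90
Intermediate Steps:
q(p) = 531
400937/((107 - 1*(-99)) - 263*312) + q(-559)/t(-182, 395) = 400937/((107 - 1*(-99)) - 263*312) + 531/((354/(-182))) = 400937/((107 + 99) - 82056) + 531/((354*(-1/182))) = 400937/(206 - 82056) + 531/(-177/91) = 400937/(-81850) + 531*(-91/177) = 400937*(-1/81850) - 273 = -400937/81850 - 273 = -22745987/81850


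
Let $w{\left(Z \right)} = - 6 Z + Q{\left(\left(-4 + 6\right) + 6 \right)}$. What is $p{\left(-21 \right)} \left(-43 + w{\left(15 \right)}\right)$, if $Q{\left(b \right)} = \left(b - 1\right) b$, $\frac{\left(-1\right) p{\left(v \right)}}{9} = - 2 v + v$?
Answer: $14553$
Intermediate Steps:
$p{\left(v \right)} = 9 v$ ($p{\left(v \right)} = - 9 \left(- 2 v + v\right) = - 9 \left(- v\right) = 9 v$)
$Q{\left(b \right)} = b \left(-1 + b\right)$ ($Q{\left(b \right)} = \left(-1 + b\right) b = b \left(-1 + b\right)$)
$w{\left(Z \right)} = 56 - 6 Z$ ($w{\left(Z \right)} = - 6 Z + \left(\left(-4 + 6\right) + 6\right) \left(-1 + \left(\left(-4 + 6\right) + 6\right)\right) = - 6 Z + \left(2 + 6\right) \left(-1 + \left(2 + 6\right)\right) = - 6 Z + 8 \left(-1 + 8\right) = - 6 Z + 8 \cdot 7 = - 6 Z + 56 = 56 - 6 Z$)
$p{\left(-21 \right)} \left(-43 + w{\left(15 \right)}\right) = 9 \left(-21\right) \left(-43 + \left(56 - 90\right)\right) = - 189 \left(-43 + \left(56 - 90\right)\right) = - 189 \left(-43 - 34\right) = \left(-189\right) \left(-77\right) = 14553$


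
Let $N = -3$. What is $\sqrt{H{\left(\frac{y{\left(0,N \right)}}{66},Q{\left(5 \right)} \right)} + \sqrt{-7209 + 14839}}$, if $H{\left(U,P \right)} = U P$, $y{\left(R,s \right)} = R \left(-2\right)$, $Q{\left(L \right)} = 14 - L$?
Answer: $\sqrt[4]{7630} \approx 9.3461$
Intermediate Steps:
$y{\left(R,s \right)} = - 2 R$
$H{\left(U,P \right)} = P U$
$\sqrt{H{\left(\frac{y{\left(0,N \right)}}{66},Q{\left(5 \right)} \right)} + \sqrt{-7209 + 14839}} = \sqrt{\left(14 - 5\right) \frac{\left(-2\right) 0}{66} + \sqrt{-7209 + 14839}} = \sqrt{\left(14 - 5\right) 0 \cdot \frac{1}{66} + \sqrt{7630}} = \sqrt{9 \cdot 0 + \sqrt{7630}} = \sqrt{0 + \sqrt{7630}} = \sqrt{\sqrt{7630}} = \sqrt[4]{7630}$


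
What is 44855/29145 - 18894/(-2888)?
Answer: 68020687/8417076 ≈ 8.0813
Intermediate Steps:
44855/29145 - 18894/(-2888) = 44855*(1/29145) - 18894*(-1/2888) = 8971/5829 + 9447/1444 = 68020687/8417076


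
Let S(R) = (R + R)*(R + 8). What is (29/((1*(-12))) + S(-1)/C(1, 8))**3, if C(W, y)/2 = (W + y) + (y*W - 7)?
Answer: -6539203/216000 ≈ -30.274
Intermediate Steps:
S(R) = 2*R*(8 + R) (S(R) = (2*R)*(8 + R) = 2*R*(8 + R))
C(W, y) = -14 + 2*W + 2*y + 2*W*y (C(W, y) = 2*((W + y) + (y*W - 7)) = 2*((W + y) + (W*y - 7)) = 2*((W + y) + (-7 + W*y)) = 2*(-7 + W + y + W*y) = -14 + 2*W + 2*y + 2*W*y)
(29/((1*(-12))) + S(-1)/C(1, 8))**3 = (29/((1*(-12))) + (2*(-1)*(8 - 1))/(-14 + 2*1 + 2*8 + 2*1*8))**3 = (29/(-12) + (2*(-1)*7)/(-14 + 2 + 16 + 16))**3 = (29*(-1/12) - 14/20)**3 = (-29/12 - 14*1/20)**3 = (-29/12 - 7/10)**3 = (-187/60)**3 = -6539203/216000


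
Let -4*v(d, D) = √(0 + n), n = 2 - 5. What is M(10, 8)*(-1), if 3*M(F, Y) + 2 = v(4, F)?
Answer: ⅔ + I*√3/12 ≈ 0.66667 + 0.14434*I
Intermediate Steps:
n = -3
v(d, D) = -I*√3/4 (v(d, D) = -√(0 - 3)/4 = -I*√3/4)
M(F, Y) = -⅔ - I*√3/12 (M(F, Y) = -⅔ + (-I*√3/4)/3 = -⅔ - I*√3/12)
M(10, 8)*(-1) = (-⅔ - I*√3/12)*(-1) = ⅔ + I*√3/12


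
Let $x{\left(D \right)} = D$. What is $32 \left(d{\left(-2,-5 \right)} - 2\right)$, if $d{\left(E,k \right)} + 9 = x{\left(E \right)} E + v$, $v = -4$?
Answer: $-352$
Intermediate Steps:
$d{\left(E,k \right)} = -13 + E^{2}$ ($d{\left(E,k \right)} = -9 + \left(E E - 4\right) = -9 + \left(E^{2} - 4\right) = -9 + \left(-4 + E^{2}\right) = -13 + E^{2}$)
$32 \left(d{\left(-2,-5 \right)} - 2\right) = 32 \left(\left(-13 + \left(-2\right)^{2}\right) - 2\right) = 32 \left(\left(-13 + 4\right) - 2\right) = 32 \left(-9 - 2\right) = 32 \left(-11\right) = -352$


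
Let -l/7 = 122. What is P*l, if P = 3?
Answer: -2562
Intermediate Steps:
l = -854 (l = -7*122 = -854)
P*l = 3*(-854) = -2562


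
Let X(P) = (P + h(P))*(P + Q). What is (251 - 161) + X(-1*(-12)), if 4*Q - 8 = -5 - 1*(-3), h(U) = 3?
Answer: 585/2 ≈ 292.50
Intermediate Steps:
Q = 3/2 (Q = 2 + (-5 - 1*(-3))/4 = 2 + (-5 + 3)/4 = 2 + (1/4)*(-2) = 2 - 1/2 = 3/2 ≈ 1.5000)
X(P) = (3 + P)*(3/2 + P) (X(P) = (P + 3)*(P + 3/2) = (3 + P)*(3/2 + P))
(251 - 161) + X(-1*(-12)) = (251 - 161) + (9/2 + (-1*(-12))**2 + 9*(-1*(-12))/2) = 90 + (9/2 + 12**2 + (9/2)*12) = 90 + (9/2 + 144 + 54) = 90 + 405/2 = 585/2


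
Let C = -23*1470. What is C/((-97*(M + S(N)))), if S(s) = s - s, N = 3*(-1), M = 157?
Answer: 33810/15229 ≈ 2.2201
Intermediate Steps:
C = -33810
N = -3
S(s) = 0
C/((-97*(M + S(N)))) = -33810*(-1/(97*(157 + 0))) = -33810/((-97*157)) = -33810/(-15229) = -33810*(-1/15229) = 33810/15229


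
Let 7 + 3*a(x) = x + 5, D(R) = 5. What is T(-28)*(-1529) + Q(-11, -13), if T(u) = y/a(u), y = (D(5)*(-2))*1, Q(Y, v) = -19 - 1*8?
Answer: -1556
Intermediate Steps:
Q(Y, v) = -27 (Q(Y, v) = -19 - 8 = -27)
y = -10 (y = (5*(-2))*1 = -10*1 = -10)
a(x) = -⅔ + x/3 (a(x) = -7/3 + (x + 5)/3 = -7/3 + (5 + x)/3 = -7/3 + (5/3 + x/3) = -⅔ + x/3)
T(u) = -10/(-⅔ + u/3)
T(-28)*(-1529) + Q(-11, -13) = -30/(-2 - 28)*(-1529) - 27 = -30/(-30)*(-1529) - 27 = -30*(-1/30)*(-1529) - 27 = 1*(-1529) - 27 = -1529 - 27 = -1556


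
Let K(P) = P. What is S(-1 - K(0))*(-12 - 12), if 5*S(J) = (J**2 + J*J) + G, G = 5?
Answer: -168/5 ≈ -33.600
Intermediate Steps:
S(J) = 1 + 2*J**2/5 (S(J) = ((J**2 + J*J) + 5)/5 = ((J**2 + J**2) + 5)/5 = (2*J**2 + 5)/5 = (5 + 2*J**2)/5 = 1 + 2*J**2/5)
S(-1 - K(0))*(-12 - 12) = (1 + 2*(-1 - 1*0)**2/5)*(-12 - 12) = (1 + 2*(-1 + 0)**2/5)*(-24) = (1 + (2/5)*(-1)**2)*(-24) = (1 + (2/5)*1)*(-24) = (1 + 2/5)*(-24) = (7/5)*(-24) = -168/5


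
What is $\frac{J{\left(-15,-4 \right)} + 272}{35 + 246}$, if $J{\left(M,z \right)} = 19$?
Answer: $\frac{291}{281} \approx 1.0356$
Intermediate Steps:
$\frac{J{\left(-15,-4 \right)} + 272}{35 + 246} = \frac{19 + 272}{35 + 246} = \frac{291}{281}$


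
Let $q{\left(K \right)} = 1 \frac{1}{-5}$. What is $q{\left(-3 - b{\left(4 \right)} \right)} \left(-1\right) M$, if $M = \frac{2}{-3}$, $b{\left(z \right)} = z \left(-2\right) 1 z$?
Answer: $- \frac{2}{15} \approx -0.13333$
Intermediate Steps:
$b{\left(z \right)} = - 2 z^{2}$ ($b{\left(z \right)} = - 2 z 1 z = - 2 z z = - 2 z^{2}$)
$q{\left(K \right)} = - \frac{1}{5}$ ($q{\left(K \right)} = 1 \left(- \frac{1}{5}\right) = - \frac{1}{5}$)
$M = - \frac{2}{3}$ ($M = 2 \left(- \frac{1}{3}\right) = - \frac{2}{3} \approx -0.66667$)
$q{\left(-3 - b{\left(4 \right)} \right)} \left(-1\right) M = \left(- \frac{1}{5}\right) \left(-1\right) \left(- \frac{2}{3}\right) = \frac{1}{5} \left(- \frac{2}{3}\right) = - \frac{2}{15}$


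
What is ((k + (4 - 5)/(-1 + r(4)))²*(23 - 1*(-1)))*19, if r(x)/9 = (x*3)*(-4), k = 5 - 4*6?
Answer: 30856186656/187489 ≈ 1.6458e+5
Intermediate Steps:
k = -19 (k = 5 - 24 = -19)
r(x) = -108*x (r(x) = 9*((x*3)*(-4)) = 9*((3*x)*(-4)) = 9*(-12*x) = -108*x)
((k + (4 - 5)/(-1 + r(4)))²*(23 - 1*(-1)))*19 = ((-19 + (4 - 5)/(-1 - 108*4))²*(23 - 1*(-1)))*19 = ((-19 - 1/(-1 - 432))²*(23 + 1))*19 = ((-19 - 1/(-433))²*24)*19 = ((-19 - 1*(-1/433))²*24)*19 = ((-19 + 1/433)²*24)*19 = ((-8226/433)²*24)*19 = ((67667076/187489)*24)*19 = (1624009824/187489)*19 = 30856186656/187489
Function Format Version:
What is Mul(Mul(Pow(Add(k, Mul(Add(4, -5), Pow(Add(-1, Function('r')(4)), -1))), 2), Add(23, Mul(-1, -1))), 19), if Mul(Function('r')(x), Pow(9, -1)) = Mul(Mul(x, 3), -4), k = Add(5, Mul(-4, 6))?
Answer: Rational(30856186656, 187489) ≈ 1.6458e+5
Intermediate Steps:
k = -19 (k = Add(5, -24) = -19)
Function('r')(x) = Mul(-108, x) (Function('r')(x) = Mul(9, Mul(Mul(x, 3), -4)) = Mul(9, Mul(Mul(3, x), -4)) = Mul(9, Mul(-12, x)) = Mul(-108, x))
Mul(Mul(Pow(Add(k, Mul(Add(4, -5), Pow(Add(-1, Function('r')(4)), -1))), 2), Add(23, Mul(-1, -1))), 19) = Mul(Mul(Pow(Add(-19, Mul(Add(4, -5), Pow(Add(-1, Mul(-108, 4)), -1))), 2), Add(23, Mul(-1, -1))), 19) = Mul(Mul(Pow(Add(-19, Mul(-1, Pow(Add(-1, -432), -1))), 2), Add(23, 1)), 19) = Mul(Mul(Pow(Add(-19, Mul(-1, Pow(-433, -1))), 2), 24), 19) = Mul(Mul(Pow(Add(-19, Mul(-1, Rational(-1, 433))), 2), 24), 19) = Mul(Mul(Pow(Add(-19, Rational(1, 433)), 2), 24), 19) = Mul(Mul(Pow(Rational(-8226, 433), 2), 24), 19) = Mul(Mul(Rational(67667076, 187489), 24), 19) = Mul(Rational(1624009824, 187489), 19) = Rational(30856186656, 187489)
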